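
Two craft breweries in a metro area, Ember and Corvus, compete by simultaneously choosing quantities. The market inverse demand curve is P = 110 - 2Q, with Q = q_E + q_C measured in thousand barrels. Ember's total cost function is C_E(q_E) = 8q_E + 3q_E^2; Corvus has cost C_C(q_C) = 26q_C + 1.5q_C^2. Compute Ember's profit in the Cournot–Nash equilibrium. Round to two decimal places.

342.19

Ember's profit: π_E = (110 - 2Q)q_E - (8q_E + 3q_E²). Setting ∂π_E/∂q_E = 0: 102 - 10q_E - 2(q_C) = 0.
Corvus's first-order condition: 84 - 7q_C - 2(q_E) = 0.
So q_E = (102 - 2q_C)/10 and q_C = (84 - 2q_E)/7.
Substituting one into the other gives q_E = 91/11 and q_C = 106/11.
Price P = 110 - 2·(197/11) = 816/11.
Ember's profit: (816/11)·(91/11) - 8·(91/11) - 3(91/11)² = 342.1901.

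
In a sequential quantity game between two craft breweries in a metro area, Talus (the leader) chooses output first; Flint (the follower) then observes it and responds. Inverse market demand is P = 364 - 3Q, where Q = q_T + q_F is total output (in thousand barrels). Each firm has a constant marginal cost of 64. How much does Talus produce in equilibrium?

50

Solve by backward induction. Given q_T, the follower Flint maximises π_F = (364 - 3q_T - 3q_F)q_F - 64q_F.
Follower FOC: 300 - 3q_T - 6q_F = 0, so q_F(q_T) = (300 - 3q_T)/6.
Talus substitutes q_F(q_T) into its own profit: π_T = q_T(364 - 3q_T - (300 - 3q_T)/2) - 64q_T = (214 - (3/2)q_T)q_T - 64q_T.
Maximising: ∂π_T/∂q_T = 150 - 3q_T = 0, giving q_T = 50.
Then q_F = (300 - 3·50)/6 = 25.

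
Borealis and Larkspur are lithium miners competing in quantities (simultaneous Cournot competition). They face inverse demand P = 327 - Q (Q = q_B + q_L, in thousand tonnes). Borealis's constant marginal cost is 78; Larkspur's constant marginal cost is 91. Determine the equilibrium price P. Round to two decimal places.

Borealis's profit: π_B = (327 - Q)q_B - (78q_B). Setting ∂π_B/∂q_B = 0: 249 - 2q_B - (q_L) = 0.
Larkspur's first-order condition: 236 - 2q_L - (q_B) = 0.
Best responses: q_B = (249 - q_L)/2, q_L = (236 - q_B)/2.
Solving the pair: q_B = 262/3, q_L = 223/3.
Total output Q = 485/3, so price P = 327 - 485/3 = 496/3.

165.33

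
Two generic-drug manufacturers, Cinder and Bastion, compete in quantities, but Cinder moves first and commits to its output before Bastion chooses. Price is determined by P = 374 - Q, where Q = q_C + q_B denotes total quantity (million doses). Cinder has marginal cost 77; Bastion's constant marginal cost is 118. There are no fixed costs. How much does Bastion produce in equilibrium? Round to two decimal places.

Solve by backward induction. Given q_C, the follower Bastion maximises π_B = (374 - q_C - q_B)q_B - 118q_B.
Setting the follower's marginal profit to zero, 256 - q_C - 2q_B = 0, i.e. q_B = (256 - q_C)/2.
Cinder substitutes q_B(q_C) into its own profit: π_C = q_C(374 - q_C - (256 - q_C)/2) - 77q_C = (246 - (1/2)q_C)q_C - 77q_C.
Leader FOC: 169 - q_C = 0, so q_C = 169.
Then q_B = (256 - 169)/2 = 87/2.

43.50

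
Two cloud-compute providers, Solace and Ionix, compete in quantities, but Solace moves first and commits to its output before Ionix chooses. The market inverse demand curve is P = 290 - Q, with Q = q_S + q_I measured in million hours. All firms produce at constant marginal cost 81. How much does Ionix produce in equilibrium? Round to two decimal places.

52.25

Solve by backward induction. Given q_S, the follower Ionix maximises π_I = (290 - q_S - q_I)q_I - 81q_I.
∂π_I/∂q_I = 209 - q_S - 2q_I = 0 gives the reaction function q_I = (209 - q_S)/2.
The leader anticipates this reaction. Substituting into P = 290 - Q gives P = 371/2 - (1/2)q_S, so π_S = (371/2 - (1/2)q_S)q_S - 81q_S.
Leader FOC: 209/2 - q_S = 0, so q_S = 209/2.
Then q_I = (209 - 209/2)/2 = 209/4.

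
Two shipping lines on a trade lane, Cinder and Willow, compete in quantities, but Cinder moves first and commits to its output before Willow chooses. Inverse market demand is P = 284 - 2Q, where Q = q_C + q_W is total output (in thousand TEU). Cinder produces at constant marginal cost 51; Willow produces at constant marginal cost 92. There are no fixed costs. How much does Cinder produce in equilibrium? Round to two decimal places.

68.50

The follower Willow best-responds to any q_C: π_W = (284 - 2Q)q_W - 92q_W.
Setting the follower's marginal profit to zero, 192 - 2q_C - 4q_W = 0, i.e. q_W = (192 - 2q_C)/4.
The leader anticipates this reaction. Substituting into P = 284 - 2Q gives P = 188 - q_C, so π_C = (188 - q_C)q_C - 51q_C.
Leader FOC: 137 - 2q_C = 0, so q_C = 137/2.
Then q_W = (192 - 2·(137/2))/4 = 55/4.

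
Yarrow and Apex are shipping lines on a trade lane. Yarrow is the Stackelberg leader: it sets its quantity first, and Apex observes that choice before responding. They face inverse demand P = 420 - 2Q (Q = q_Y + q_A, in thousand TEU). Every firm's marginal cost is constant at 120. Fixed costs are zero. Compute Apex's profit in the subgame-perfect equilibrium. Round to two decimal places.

2812.50

Solve by backward induction. Given q_Y, the follower Apex maximises π_A = (420 - 2q_Y - 2q_A)q_A - 120q_A.
Setting the follower's marginal profit to zero, 300 - 2q_Y - 4q_A = 0, i.e. q_A = (300 - 2q_Y)/4.
Yarrow substitutes q_A(q_Y) into its own profit: π_Y = q_Y(420 - 2q_Y - (300 - 2q_Y)/2) - 120q_Y = (270 - q_Y)q_Y - 120q_Y.
Leader FOC: 150 - 2q_Y = 0, so q_Y = 75.
Then q_A = (300 - 2·75)/4 = 75/2.
Price P = 420 - 2·(225/2) = 195.
Apex's profit: (195 - 120)·(75/2) = 2812.5000.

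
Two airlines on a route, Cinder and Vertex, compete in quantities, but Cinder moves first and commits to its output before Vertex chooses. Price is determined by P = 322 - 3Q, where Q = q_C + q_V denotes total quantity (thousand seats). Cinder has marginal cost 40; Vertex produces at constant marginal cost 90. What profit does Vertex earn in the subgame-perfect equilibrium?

363

Solve by backward induction. Given q_C, the follower Vertex maximises π_V = (322 - 3q_C - 3q_V)q_V - 90q_V.
Setting the follower's marginal profit to zero, 232 - 3q_C - 6q_V = 0, i.e. q_V = (232 - 3q_C)/6.
The leader anticipates this reaction. Substituting into P = 322 - 3Q gives P = 206 - (3/2)q_C, so π_C = (206 - (3/2)q_C)q_C - 40q_C.
The leader's first-order condition 166 - 3q_C = 0 yields q_C = 166/3.
Then q_V = (232 - 3·(166/3))/6 = 11.
Price P = 322 - 3·(199/3) = 123.
Vertex's profit: (123 - 90)·11 = 363.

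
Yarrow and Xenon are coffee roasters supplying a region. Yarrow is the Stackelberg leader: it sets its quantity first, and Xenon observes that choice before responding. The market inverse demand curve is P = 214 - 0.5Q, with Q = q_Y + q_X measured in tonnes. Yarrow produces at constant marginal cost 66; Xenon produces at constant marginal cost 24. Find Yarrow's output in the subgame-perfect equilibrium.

106

Solve by backward induction. Given q_Y, the follower Xenon maximises π_X = (214 - (1/2)q_Y - (1/2)q_X)q_X - 24q_X.
Setting the follower's marginal profit to zero, 190 - (1/2)q_Y - q_X = 0, i.e. q_X = (190 - (1/2)q_Y).
The leader anticipates this reaction. Substituting into P = 214 - 0.5Q gives P = 119 - (1/4)q_Y, so π_Y = (119 - (1/4)q_Y)q_Y - 66q_Y.
Maximising: ∂π_Y/∂q_Y = 53 - (1/2)q_Y = 0, giving q_Y = 106.
Then q_X = (190 - (1/2)·106) = 137.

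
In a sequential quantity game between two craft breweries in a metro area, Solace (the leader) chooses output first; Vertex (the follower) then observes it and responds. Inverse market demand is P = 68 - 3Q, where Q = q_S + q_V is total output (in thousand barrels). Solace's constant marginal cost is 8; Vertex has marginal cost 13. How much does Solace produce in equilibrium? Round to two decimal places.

10.83

Solve by backward induction. Given q_S, the follower Vertex maximises π_V = (68 - 3q_S - 3q_V)q_V - 13q_V.
∂π_V/∂q_V = 55 - 3q_S - 6q_V = 0 gives the reaction function q_V = (55 - 3q_S)/6.
The leader anticipates this reaction. Substituting into P = 68 - 3Q gives P = 81/2 - (3/2)q_S, so π_S = (81/2 - (3/2)q_S)q_S - 8q_S.
Maximising: ∂π_S/∂q_S = 65/2 - 3q_S = 0, giving q_S = 65/6.
Then q_V = (55 - 3·(65/6))/6 = 15/4.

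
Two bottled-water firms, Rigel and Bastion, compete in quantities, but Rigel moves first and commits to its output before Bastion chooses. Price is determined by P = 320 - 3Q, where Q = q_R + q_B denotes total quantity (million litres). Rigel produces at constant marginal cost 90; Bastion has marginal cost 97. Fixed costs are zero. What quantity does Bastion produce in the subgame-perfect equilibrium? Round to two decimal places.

Solve by backward induction. Given q_R, the follower Bastion maximises π_B = (320 - 3q_R - 3q_B)q_B - 97q_B.
Follower FOC: 223 - 3q_R - 6q_B = 0, so q_B(q_R) = (223 - 3q_R)/6.
The leader anticipates this reaction. Substituting into P = 320 - 3Q gives P = 417/2 - (3/2)q_R, so π_R = (417/2 - (3/2)q_R)q_R - 90q_R.
The leader's first-order condition 237/2 - 3q_R = 0 yields q_R = 79/2.
Then q_B = (223 - 3·(79/2))/6 = 209/12.

17.42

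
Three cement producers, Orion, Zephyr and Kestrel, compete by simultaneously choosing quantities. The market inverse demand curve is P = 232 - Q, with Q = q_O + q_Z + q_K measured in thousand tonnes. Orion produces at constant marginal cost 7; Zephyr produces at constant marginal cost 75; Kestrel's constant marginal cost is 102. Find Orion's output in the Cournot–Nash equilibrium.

97

Orion's profit: π_O = (232 - Q)q_O - (7q_O). Setting ∂π_O/∂q_O = 0: 225 - 2q_O - (q_Z + q_K) = 0.
Zephyr's profit: π_Z = (232 - Q)q_Z - (75q_Z). Setting ∂π_Z/∂q_Z = 0: 157 - 2q_Z - (q_O + q_K) = 0.
Kestrel's profit: π_K = (232 - Q)q_K - (102q_K). Setting ∂π_K/∂q_K = 0: 130 - 2q_K - (q_O + q_Z) = 0.
Adding the 3 first-order conditions: 512 − 4Q = 0, so Q = 128.
Back-substituting: q_O = (225 − 128) = 97, q_Z = (157 − 128) = 29, q_K = (130 − 128) = 2.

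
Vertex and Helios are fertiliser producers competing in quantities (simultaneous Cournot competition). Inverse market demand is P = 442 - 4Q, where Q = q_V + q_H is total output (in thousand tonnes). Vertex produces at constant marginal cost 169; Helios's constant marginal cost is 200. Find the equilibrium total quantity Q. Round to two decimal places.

Vertex's profit: π_V = (442 - 4Q)q_V - (169q_V). Setting ∂π_V/∂q_V = 0: 273 - 8q_V - 4(q_H) = 0.
Helios's first-order condition: 242 - 8q_H - 4(q_V) = 0.
So q_V = (273 - 4q_H)/8 and q_H = (242 - 4q_V)/8.
Substituting one into the other gives q_V = 76/3 and q_H = 211/12.
Total output Q = 76/3 + 211/12 = 515/12.

42.92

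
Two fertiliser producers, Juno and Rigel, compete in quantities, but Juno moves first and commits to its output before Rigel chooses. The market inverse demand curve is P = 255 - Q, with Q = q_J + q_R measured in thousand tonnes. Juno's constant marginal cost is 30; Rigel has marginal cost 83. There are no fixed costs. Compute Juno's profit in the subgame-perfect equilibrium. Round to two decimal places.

Solve by backward induction. Given q_J, the follower Rigel maximises π_R = (255 - q_J - q_R)q_R - 83q_R.
Follower FOC: 172 - q_J - 2q_R = 0, so q_R(q_J) = (172 - q_J)/2.
The leader anticipates this reaction. Substituting into P = 255 - Q gives P = 169 - (1/2)q_J, so π_J = (169 - (1/2)q_J)q_J - 30q_J.
Leader FOC: 139 - q_J = 0, so q_J = 139.
Then q_R = (172 - 139)/2 = 33/2.
Price P = 255 - 311/2 = 199/2.
Juno's profit: (199/2 - 30)·139 = 9660.5000.

9660.50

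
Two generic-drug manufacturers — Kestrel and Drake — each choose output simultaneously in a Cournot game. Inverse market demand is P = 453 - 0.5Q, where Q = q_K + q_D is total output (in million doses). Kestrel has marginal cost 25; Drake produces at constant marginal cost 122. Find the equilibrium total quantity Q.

506

Kestrel's profit: π_K = (453 - 0.5Q)q_K - (25q_K). Setting ∂π_K/∂q_K = 0: 428 - q_K - (1/2)(q_D) = 0.
Drake's profit: π_D = (453 - 0.5Q)q_D - (122q_D). Setting ∂π_D/∂q_D = 0: 331 - q_D - (1/2)(q_K) = 0.
Best responses: q_K = (428 - (1/2)q_D), q_D = (331 - (1/2)q_K).
Substituting one into the other gives q_K = 350 and q_D = 156.
Total output Q = 350 + 156 = 506.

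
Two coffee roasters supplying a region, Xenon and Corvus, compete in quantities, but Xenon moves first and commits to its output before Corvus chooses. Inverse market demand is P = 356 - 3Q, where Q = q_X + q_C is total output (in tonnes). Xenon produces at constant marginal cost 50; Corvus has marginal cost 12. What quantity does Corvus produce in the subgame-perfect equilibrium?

Solve by backward induction. Given q_X, the follower Corvus maximises π_C = (356 - 3q_X - 3q_C)q_C - 12q_C.
∂π_C/∂q_C = 344 - 3q_X - 6q_C = 0 gives the reaction function q_C = (344 - 3q_X)/6.
Xenon substitutes q_C(q_X) into its own profit: π_X = q_X(356 - 3q_X - (344 - 3q_X)/2) - 50q_X = (184 - (3/2)q_X)q_X - 50q_X.
The leader's first-order condition 134 - 3q_X = 0 yields q_X = 134/3.
Then q_C = (344 - 3·(134/3))/6 = 35.

35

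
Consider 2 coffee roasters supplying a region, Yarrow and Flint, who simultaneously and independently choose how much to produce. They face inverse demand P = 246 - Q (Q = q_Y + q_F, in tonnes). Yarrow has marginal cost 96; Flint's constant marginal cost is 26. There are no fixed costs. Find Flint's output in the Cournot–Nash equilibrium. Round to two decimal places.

Yarrow's profit: π_Y = (246 - Q)q_Y - (96q_Y). Setting ∂π_Y/∂q_Y = 0: 150 - 2q_Y - (q_F) = 0.
Flint's profit: π_F = (246 - Q)q_F - (26q_F). Setting ∂π_F/∂q_F = 0: 220 - 2q_F - (q_Y) = 0.
Rearranging gives the reaction functions q_Y = (150 - q_F)/2 and q_F = (220 - q_Y)/2.
Substituting one into the other gives q_Y = 80/3 and q_F = 290/3.

96.67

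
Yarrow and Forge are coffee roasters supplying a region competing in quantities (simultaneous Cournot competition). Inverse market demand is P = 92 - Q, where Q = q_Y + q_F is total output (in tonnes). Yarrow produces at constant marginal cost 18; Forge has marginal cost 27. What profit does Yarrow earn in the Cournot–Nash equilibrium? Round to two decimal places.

Yarrow's profit: π_Y = (92 - Q)q_Y - (18q_Y). Setting ∂π_Y/∂q_Y = 0: 74 - 2q_Y - (q_F) = 0.
Forge's profit: π_F = (92 - Q)q_F - (27q_F). Setting ∂π_F/∂q_F = 0: 65 - 2q_F - (q_Y) = 0.
Best responses: q_Y = (74 - q_F)/2, q_F = (65 - q_Y)/2.
Substituting one into the other gives q_Y = 83/3 and q_F = 56/3.
Price P = 92 - 139/3 = 137/3.
Yarrow's profit: (137/3 - 18)·(83/3) = 765.4444.

765.44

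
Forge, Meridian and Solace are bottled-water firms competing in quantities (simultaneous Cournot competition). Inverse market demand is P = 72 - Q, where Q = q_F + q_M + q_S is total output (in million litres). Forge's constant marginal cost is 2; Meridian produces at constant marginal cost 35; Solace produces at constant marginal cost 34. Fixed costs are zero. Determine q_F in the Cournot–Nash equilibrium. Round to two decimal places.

Forge's profit: π_F = (72 - Q)q_F - (2q_F). Setting ∂π_F/∂q_F = 0: 70 - 2q_F - (q_M + q_S) = 0.
Meridian's profit: π_M = (72 - Q)q_M - (35q_M). Setting ∂π_M/∂q_M = 0: 37 - 2q_M - (q_F + q_S) = 0.
Solace's first-order condition: 38 - 2q_S - (q_F + q_M) = 0.
Adding the 3 first-order conditions: 145 − 4Q = 0, so Q = 145/4.
Back-substituting: q_F = (70 − 145/4) = 135/4, q_M = (37 − 145/4) = 3/4, q_S = (38 − 145/4) = 7/4.

33.75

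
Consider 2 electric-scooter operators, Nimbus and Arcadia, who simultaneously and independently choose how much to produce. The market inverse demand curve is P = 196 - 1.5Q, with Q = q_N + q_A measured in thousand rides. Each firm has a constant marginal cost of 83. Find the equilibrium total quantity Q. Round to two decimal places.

A representative firm's profit is π_i = q_i(196 - 1.5Q) - 83q_i.
First-order condition (treating rivals' output as given): 113 - 3q_i - (3/2)q_j = 0.
By symmetry each firm produces the same amount; substituting q_j = q_i yields q_i = 113/(9/2) = 226/9.
Total output Q = 226/9 + 226/9 = 452/9.

50.22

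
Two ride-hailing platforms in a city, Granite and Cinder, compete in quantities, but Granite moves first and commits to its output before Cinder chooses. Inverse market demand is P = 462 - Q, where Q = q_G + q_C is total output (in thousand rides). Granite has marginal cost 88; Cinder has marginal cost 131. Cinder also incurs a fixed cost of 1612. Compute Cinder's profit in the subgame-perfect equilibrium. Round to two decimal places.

2139.56

The follower Cinder best-responds to any q_G: π_C = (462 - Q)q_C - 131q_C.
Follower FOC: 331 - q_G - 2q_C = 0, so q_C(q_G) = (331 - q_G)/2.
The leader anticipates this reaction. Substituting into P = 462 - Q gives P = 593/2 - (1/2)q_G, so π_G = (593/2 - (1/2)q_G)q_G - 88q_G.
Maximising: ∂π_G/∂q_G = 417/2 - q_G = 0, giving q_G = 417/2.
Then q_C = (331 - 417/2)/2 = 245/4.
Price P = 462 - 1079/4 = 769/4.
Cinder's profit: (769/4 - 131)·(245/4) - 1612 = 2139.5625.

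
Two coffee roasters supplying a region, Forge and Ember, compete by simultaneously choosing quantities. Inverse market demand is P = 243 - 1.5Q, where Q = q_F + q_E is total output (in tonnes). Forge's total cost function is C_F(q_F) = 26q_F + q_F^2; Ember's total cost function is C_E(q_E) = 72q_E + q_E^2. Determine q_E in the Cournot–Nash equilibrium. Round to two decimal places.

Forge's profit: π_F = (243 - 1.5Q)q_F - (26q_F + q_F²). Setting ∂π_F/∂q_F = 0: 217 - 5q_F - (3/2)(q_E) = 0.
Ember's profit: π_E = (243 - 1.5Q)q_E - (72q_E + q_E²). Setting ∂π_E/∂q_E = 0: 171 - 5q_E - (3/2)(q_F) = 0.
Best responses: q_F = (217 - (3/2)q_E)/5, q_E = (171 - (3/2)q_F)/5.
Solving the pair: q_F = 36.4176, q_E = 23.2747.

23.27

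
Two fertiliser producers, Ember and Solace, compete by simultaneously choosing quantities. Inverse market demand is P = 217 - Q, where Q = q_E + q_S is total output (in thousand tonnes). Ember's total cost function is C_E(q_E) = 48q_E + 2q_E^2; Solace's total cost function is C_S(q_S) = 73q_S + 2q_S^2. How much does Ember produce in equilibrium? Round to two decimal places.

Ember's profit: π_E = (217 - Q)q_E - (48q_E + 2q_E²). Setting ∂π_E/∂q_E = 0: 169 - 6q_E - (q_S) = 0.
Solace's first-order condition: 144 - 6q_S - (q_E) = 0.
So q_E = (169 - q_S)/6 and q_S = (144 - q_E)/6.
Solving the pair: q_E = 174/7, q_S = 139/7.

24.86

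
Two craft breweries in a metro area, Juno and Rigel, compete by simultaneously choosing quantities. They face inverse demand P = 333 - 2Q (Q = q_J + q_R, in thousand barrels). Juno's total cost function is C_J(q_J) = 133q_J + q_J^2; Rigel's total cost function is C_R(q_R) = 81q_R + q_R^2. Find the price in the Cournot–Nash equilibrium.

Juno's profit: π_J = (333 - 2Q)q_J - (133q_J + q_J²). Setting ∂π_J/∂q_J = 0: 200 - 6q_J - 2(q_R) = 0.
Rigel's profit: π_R = (333 - 2Q)q_R - (81q_R + q_R²). Setting ∂π_R/∂q_R = 0: 252 - 6q_R - 2(q_J) = 0.
Best responses: q_J = (200 - 2q_R)/6, q_R = (252 - 2q_J)/6.
Solving the pair: q_J = 87/4, q_R = 139/4.
Total output Q = 113/2, so price P = 333 - 2·(113/2) = 220.

220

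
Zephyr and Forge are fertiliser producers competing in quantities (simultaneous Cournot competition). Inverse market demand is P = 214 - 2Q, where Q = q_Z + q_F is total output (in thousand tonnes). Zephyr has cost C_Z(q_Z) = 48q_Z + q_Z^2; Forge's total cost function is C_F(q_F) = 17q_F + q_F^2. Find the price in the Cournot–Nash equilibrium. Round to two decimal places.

123.25

Zephyr's profit: π_Z = (214 - 2Q)q_Z - (48q_Z + q_Z²). Setting ∂π_Z/∂q_Z = 0: 166 - 6q_Z - 2(q_F) = 0.
Forge's first-order condition: 197 - 6q_F - 2(q_Z) = 0.
Best responses: q_Z = (166 - 2q_F)/6, q_F = (197 - 2q_Z)/6.
Solving the pair: q_Z = 301/16, q_F = 425/16.
Total output Q = 363/8, so price P = 214 - 2·(363/8) = 493/4.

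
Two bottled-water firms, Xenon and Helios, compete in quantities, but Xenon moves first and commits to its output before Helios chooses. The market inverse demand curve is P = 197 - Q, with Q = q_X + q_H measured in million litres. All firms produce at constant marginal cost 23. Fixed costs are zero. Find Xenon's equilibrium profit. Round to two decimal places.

The follower Helios best-responds to any q_X: π_H = (197 - Q)q_H - 23q_H.
Setting the follower's marginal profit to zero, 174 - q_X - 2q_H = 0, i.e. q_H = (174 - q_X)/2.
Xenon substitutes q_H(q_X) into its own profit: π_X = q_X(197 - q_X - (174 - q_X)/2) - 23q_X = (110 - (1/2)q_X)q_X - 23q_X.
Leader FOC: 87 - q_X = 0, so q_X = 87.
Then q_H = (174 - 87)/2 = 87/2.
Price P = 197 - 261/2 = 133/2.
Xenon's profit: (133/2 - 23)·87 = 3784.5000.

3784.50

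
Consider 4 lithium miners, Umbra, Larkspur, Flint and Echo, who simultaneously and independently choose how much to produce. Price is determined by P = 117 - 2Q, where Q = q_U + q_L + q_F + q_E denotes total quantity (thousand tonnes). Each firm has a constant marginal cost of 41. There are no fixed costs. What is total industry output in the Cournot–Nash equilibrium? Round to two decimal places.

A representative firm's profit is π_i = q_i(117 - 2Q) - 41q_i.
Setting ∂π_i/∂q_i = 0 with rivals' quantities fixed: 76 - 4q_i - 2·Σ_{j≠i} q_j = 0.
With identical firms every q_j equals q_i, so Σ_{j≠i} q_j = 3q_i and 76 = 10q_i, giving q_i = 38/5.
Total output Q = 38/5 + 38/5 + 38/5 + 38/5 = 152/5.

30.40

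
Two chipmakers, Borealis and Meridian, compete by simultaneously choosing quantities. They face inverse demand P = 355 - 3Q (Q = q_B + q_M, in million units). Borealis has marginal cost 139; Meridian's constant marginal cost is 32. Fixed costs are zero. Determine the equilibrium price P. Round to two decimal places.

175.33

Borealis's profit: π_B = (355 - 3Q)q_B - (139q_B). Setting ∂π_B/∂q_B = 0: 216 - 6q_B - 3(q_M) = 0.
Meridian's first-order condition: 323 - 6q_M - 3(q_B) = 0.
Rearranging gives the reaction functions q_B = (216 - 3q_M)/6 and q_M = (323 - 3q_B)/6.
Substituting one into the other gives q_B = 109/9 and q_M = 430/9.
Total output Q = 539/9, so price P = 355 - 3·(539/9) = 526/3.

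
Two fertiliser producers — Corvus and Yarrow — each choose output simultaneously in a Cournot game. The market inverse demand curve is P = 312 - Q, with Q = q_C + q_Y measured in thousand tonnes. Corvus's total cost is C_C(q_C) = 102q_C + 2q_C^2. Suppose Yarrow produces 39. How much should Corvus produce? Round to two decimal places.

With the rival's output fixed at 39, Corvus's profit is π_C = (312 - 39 - q_C)q_C - (102q_C + 2q_C²) = (273 - q_C)q_C - (102q_C + 2q_C²).
∂π_C/∂q_C = 171 - 6q_C = 0, so q_C = 57/2.

28.50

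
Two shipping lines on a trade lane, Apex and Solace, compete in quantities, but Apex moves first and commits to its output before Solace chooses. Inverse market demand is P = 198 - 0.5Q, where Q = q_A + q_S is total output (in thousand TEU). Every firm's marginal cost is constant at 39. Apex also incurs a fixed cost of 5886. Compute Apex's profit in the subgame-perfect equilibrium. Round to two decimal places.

The follower Solace best-responds to any q_A: π_S = (198 - 0.5Q)q_S - 39q_S.
Setting the follower's marginal profit to zero, 159 - (1/2)q_A - q_S = 0, i.e. q_S = (159 - (1/2)q_A).
The leader anticipates this reaction. Substituting into P = 198 - 0.5Q gives P = 237/2 - (1/4)q_A, so π_A = (237/2 - (1/4)q_A)q_A - 39q_A.
Maximising: ∂π_A/∂q_A = 159/2 - (1/2)q_A = 0, giving q_A = 159.
Then q_S = (159 - (1/2)·159) = 159/2.
Price P = 198 - (1/2)·(477/2) = 315/4.
Apex's profit: (315/4 - 39)·159 - 5886 = 1737/4.

434.25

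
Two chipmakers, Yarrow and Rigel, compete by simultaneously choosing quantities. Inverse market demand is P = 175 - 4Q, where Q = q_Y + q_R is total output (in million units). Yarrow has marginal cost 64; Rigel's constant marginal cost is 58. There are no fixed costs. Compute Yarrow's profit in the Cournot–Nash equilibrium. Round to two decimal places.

306.25

Yarrow's profit: π_Y = (175 - 4Q)q_Y - (64q_Y). Setting ∂π_Y/∂q_Y = 0: 111 - 8q_Y - 4(q_R) = 0.
Rigel's first-order condition: 117 - 8q_R - 4(q_Y) = 0.
Best responses: q_Y = (111 - 4q_R)/8, q_R = (117 - 4q_Y)/8.
Solving the pair: q_Y = 35/4, q_R = 41/4.
Price P = 175 - 4·19 = 99.
Yarrow's profit: (99 - 64)·(35/4) = 1225/4.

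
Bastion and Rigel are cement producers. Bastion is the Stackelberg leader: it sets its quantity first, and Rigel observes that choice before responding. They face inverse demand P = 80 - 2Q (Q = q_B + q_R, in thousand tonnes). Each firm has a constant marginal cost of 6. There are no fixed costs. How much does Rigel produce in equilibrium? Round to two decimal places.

9.25

The follower Rigel best-responds to any q_B: π_R = (80 - 2Q)q_R - 6q_R.
Setting the follower's marginal profit to zero, 74 - 2q_B - 4q_R = 0, i.e. q_R = (74 - 2q_B)/4.
The leader anticipates this reaction. Substituting into P = 80 - 2Q gives P = 43 - q_B, so π_B = (43 - q_B)q_B - 6q_B.
Maximising: ∂π_B/∂q_B = 37 - 2q_B = 0, giving q_B = 37/2.
Then q_R = (74 - 2·(37/2))/4 = 37/4.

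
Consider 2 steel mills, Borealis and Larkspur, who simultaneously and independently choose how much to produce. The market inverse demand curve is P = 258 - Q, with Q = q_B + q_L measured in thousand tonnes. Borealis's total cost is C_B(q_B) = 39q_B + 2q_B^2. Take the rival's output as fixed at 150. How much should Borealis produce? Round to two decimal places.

11.50

With the rival's output fixed at 150, Borealis's profit is π_B = (258 - 150 - q_B)q_B - (39q_B + 2q_B²) = (108 - q_B)q_B - (39q_B + 2q_B²).
∂π_B/∂q_B = 69 - 6q_B = 0, so q_B = 23/2.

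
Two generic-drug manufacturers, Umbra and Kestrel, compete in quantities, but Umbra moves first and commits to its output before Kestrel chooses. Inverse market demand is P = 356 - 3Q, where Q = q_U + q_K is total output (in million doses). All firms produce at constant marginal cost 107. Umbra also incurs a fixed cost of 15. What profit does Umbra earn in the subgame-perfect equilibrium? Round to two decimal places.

2568.38

The follower Kestrel best-responds to any q_U: π_K = (356 - 3Q)q_K - 107q_K.
∂π_K/∂q_K = 249 - 3q_U - 6q_K = 0 gives the reaction function q_K = (249 - 3q_U)/6.
Umbra substitutes q_K(q_U) into its own profit: π_U = q_U(356 - 3q_U - (249 - 3q_U)/2) - 107q_U = (463/2 - (3/2)q_U)q_U - 107q_U.
Leader FOC: 249/2 - 3q_U = 0, so q_U = 83/2.
Then q_K = (249 - 3·(83/2))/6 = 83/4.
Price P = 356 - 3·(249/4) = 677/4.
Umbra's profit: (677/4 - 107)·(83/2) - 15 = 2568.3750.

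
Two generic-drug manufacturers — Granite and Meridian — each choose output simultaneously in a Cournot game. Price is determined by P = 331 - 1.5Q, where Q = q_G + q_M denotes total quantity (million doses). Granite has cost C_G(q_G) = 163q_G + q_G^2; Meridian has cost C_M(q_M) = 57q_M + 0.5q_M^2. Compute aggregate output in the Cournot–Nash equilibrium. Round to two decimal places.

77.69

Granite's profit: π_G = (331 - 1.5Q)q_G - (163q_G + q_G²). Setting ∂π_G/∂q_G = 0: 168 - 5q_G - (3/2)(q_M) = 0.
Meridian's profit: π_M = (331 - 1.5Q)q_M - (57q_M + (1/2)q_M²). Setting ∂π_M/∂q_M = 0: 274 - 4q_M - (3/2)(q_G) = 0.
Best responses: q_G = (168 - (3/2)q_M)/5, q_M = (274 - (3/2)q_G)/4.
Solving the pair: q_G = 1044/71, q_M = 62.9859.
Total output Q = 1044/71 + 62.9859 = 77.6901.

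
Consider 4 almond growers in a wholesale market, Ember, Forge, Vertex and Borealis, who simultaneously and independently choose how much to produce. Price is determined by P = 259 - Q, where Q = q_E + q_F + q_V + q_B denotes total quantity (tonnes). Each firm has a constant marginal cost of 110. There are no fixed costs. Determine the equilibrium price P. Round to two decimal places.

139.80

A representative firm's profit is π_i = q_i(259 - Q) - 110q_i.
Setting ∂π_i/∂q_i = 0 with rivals' quantities fixed: 149 - 2q_i - Σ_{j≠i} q_j = 0.
With identical firms every q_j equals q_i, so Σ_{j≠i} q_j = 3q_i and 149 = 5q_i, giving q_i = 149/5.
Total output Q = 596/5, so price P = 259 - 596/5 = 699/5.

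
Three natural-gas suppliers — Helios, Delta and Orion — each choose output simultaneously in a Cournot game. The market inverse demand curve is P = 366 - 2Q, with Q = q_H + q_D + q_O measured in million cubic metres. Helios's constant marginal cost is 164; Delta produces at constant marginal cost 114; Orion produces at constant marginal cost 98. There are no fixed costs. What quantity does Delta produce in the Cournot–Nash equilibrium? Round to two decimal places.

Helios's profit: π_H = (366 - 2Q)q_H - (164q_H). Setting ∂π_H/∂q_H = 0: 202 - 4q_H - 2(q_D + q_O) = 0.
Delta's first-order condition: 252 - 4q_D - 2(q_H + q_O) = 0.
Orion's profit: π_O = (366 - 2Q)q_O - (98q_O). Setting ∂π_O/∂q_O = 0: 268 - 4q_O - 2(q_H + q_D) = 0.
Adding the 3 first-order conditions: 722 − 8Q = 0, so Q = 361/4.
Back-substituting: q_H = (202 − 361/2)/2 = 43/4, q_D = (252 − 361/2)/2 = 143/4, q_O = (268 − 361/2)/2 = 175/4.

35.75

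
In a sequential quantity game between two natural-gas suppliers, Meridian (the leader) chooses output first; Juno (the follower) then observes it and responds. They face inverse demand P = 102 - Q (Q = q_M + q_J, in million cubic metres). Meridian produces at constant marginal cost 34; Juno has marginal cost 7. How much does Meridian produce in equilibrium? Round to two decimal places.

20.50

The follower Juno best-responds to any q_M: π_J = (102 - Q)q_J - 7q_J.
∂π_J/∂q_J = 95 - q_M - 2q_J = 0 gives the reaction function q_J = (95 - q_M)/2.
The leader anticipates this reaction. Substituting into P = 102 - Q gives P = 109/2 - (1/2)q_M, so π_M = (109/2 - (1/2)q_M)q_M - 34q_M.
The leader's first-order condition 41/2 - q_M = 0 yields q_M = 41/2.
Then q_J = (95 - 41/2)/2 = 149/4.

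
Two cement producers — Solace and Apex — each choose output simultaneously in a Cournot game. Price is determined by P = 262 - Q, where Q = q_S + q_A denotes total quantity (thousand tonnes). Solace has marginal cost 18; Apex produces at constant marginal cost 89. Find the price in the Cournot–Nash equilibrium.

Solace's profit: π_S = (262 - Q)q_S - (18q_S). Setting ∂π_S/∂q_S = 0: 244 - 2q_S - (q_A) = 0.
Apex's profit: π_A = (262 - Q)q_A - (89q_A). Setting ∂π_A/∂q_A = 0: 173 - 2q_A - (q_S) = 0.
So q_S = (244 - q_A)/2 and q_A = (173 - q_S)/2.
Solving the pair: q_S = 105, q_A = 34.
Total output Q = 139, so price P = 262 - 139 = 123.

123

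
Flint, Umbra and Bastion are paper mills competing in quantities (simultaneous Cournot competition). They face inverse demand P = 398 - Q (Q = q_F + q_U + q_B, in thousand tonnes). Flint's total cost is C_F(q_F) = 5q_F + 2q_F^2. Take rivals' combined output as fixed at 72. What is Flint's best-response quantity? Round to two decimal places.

53.50

With rivals' combined output fixed at 72, Flint's profit is π_F = (398 - 72 - q_F)q_F - (5q_F + 2q_F²) = (326 - q_F)q_F - (5q_F + 2q_F²).
∂π_F/∂q_F = 321 - 6q_F = 0, so q_F = 107/2.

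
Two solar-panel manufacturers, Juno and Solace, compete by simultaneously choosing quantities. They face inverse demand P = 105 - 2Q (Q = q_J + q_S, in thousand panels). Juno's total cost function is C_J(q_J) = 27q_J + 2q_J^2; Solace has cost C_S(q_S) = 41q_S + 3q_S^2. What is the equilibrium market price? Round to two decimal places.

78.47

Juno's profit: π_J = (105 - 2Q)q_J - (27q_J + 2q_J²). Setting ∂π_J/∂q_J = 0: 78 - 8q_J - 2(q_S) = 0.
Solace's first-order condition: 64 - 10q_S - 2(q_J) = 0.
Best responses: q_J = (78 - 2q_S)/8, q_S = (64 - 2q_J)/10.
Solving the pair: q_J = 163/19, q_S = 89/19.
Total output Q = 252/19, so price P = 105 - 2·(252/19) = 1491/19.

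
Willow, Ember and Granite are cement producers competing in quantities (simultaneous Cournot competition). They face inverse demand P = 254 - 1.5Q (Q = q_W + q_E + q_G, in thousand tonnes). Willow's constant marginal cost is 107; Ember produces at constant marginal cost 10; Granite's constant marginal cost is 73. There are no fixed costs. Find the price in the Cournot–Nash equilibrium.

Willow's profit: π_W = (254 - 1.5Q)q_W - (107q_W). Setting ∂π_W/∂q_W = 0: 147 - 3q_W - (3/2)(q_E + q_G) = 0.
Ember's first-order condition: 244 - 3q_E - (3/2)(q_W + q_G) = 0.
Granite's first-order condition: 181 - 3q_G - (3/2)(q_W + q_E) = 0.
Adding the 3 conditions: 572 − 3Q − 3Q = 0, i.e. Q = 286/3.
Back-substituting: q_W = (147 − 143)/(3/2) = 8/3, q_E = (244 − 143)/(3/2) = 202/3, q_G = (181 − 143)/(3/2) = 76/3.
Total output Q = 286/3, so price P = 254 - (3/2)·(286/3) = 111.

111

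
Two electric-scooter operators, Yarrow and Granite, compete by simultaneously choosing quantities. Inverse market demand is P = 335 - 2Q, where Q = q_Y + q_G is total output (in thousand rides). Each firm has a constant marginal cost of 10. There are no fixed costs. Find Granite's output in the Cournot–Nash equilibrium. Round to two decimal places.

54.17

Each firm earns π_i = (335 - 2Q)q_i - 10q_i.
Setting ∂π_i/∂q_i = 0 with rivals' quantities fixed: 325 - 4q_i - 2q_j = 0.
By symmetry each firm produces the same amount; substituting q_j = q_i yields q_i = 325/6.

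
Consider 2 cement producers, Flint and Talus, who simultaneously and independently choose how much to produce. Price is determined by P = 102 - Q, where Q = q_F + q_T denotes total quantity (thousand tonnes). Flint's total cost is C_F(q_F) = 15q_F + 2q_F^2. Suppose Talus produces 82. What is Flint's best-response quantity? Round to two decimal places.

0.83

With the rival's output fixed at 82, Flint's profit is π_F = (102 - 82 - q_F)q_F - (15q_F + 2q_F²) = (20 - q_F)q_F - (15q_F + 2q_F²).
∂π_F/∂q_F = 5 - 6q_F = 0, so q_F = 5/6.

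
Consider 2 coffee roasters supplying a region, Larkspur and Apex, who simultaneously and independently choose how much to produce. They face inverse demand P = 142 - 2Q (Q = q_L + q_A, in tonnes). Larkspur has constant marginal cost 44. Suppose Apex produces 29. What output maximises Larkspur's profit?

10

With the rival's output fixed at 29, Larkspur's profit is π_L = (142 - 2·29 - 2q_L)q_L - (44q_L) = (84 - 2q_L)q_L - (44q_L).
∂π_L/∂q_L = 40 - 4q_L = 0, so q_L = 10.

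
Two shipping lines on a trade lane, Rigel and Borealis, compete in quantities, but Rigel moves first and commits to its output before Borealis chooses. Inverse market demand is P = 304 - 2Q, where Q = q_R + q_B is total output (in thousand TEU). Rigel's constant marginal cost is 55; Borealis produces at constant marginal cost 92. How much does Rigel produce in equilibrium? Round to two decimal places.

71.50

The follower Borealis best-responds to any q_R: π_B = (304 - 2Q)q_B - 92q_B.
∂π_B/∂q_B = 212 - 2q_R - 4q_B = 0 gives the reaction function q_B = (212 - 2q_R)/4.
Rigel substitutes q_B(q_R) into its own profit: π_R = q_R(304 - 2q_R - (212 - 2q_R)/2) - 55q_R = (198 - q_R)q_R - 55q_R.
Maximising: ∂π_R/∂q_R = 143 - 2q_R = 0, giving q_R = 143/2.
Then q_B = (212 - 2·(143/2))/4 = 69/4.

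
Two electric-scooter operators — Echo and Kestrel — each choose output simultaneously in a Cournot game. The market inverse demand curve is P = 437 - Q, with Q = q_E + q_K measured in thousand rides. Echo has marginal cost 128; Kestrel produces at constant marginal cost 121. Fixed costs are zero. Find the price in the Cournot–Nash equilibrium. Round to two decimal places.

228.67

Echo's profit: π_E = (437 - Q)q_E - (128q_E). Setting ∂π_E/∂q_E = 0: 309 - 2q_E - (q_K) = 0.
Kestrel's profit: π_K = (437 - Q)q_K - (121q_K). Setting ∂π_K/∂q_K = 0: 316 - 2q_K - (q_E) = 0.
So q_E = (309 - q_K)/2 and q_K = (316 - q_E)/2.
Substituting one into the other gives q_E = 302/3 and q_K = 323/3.
Total output Q = 625/3, so price P = 437 - 625/3 = 686/3.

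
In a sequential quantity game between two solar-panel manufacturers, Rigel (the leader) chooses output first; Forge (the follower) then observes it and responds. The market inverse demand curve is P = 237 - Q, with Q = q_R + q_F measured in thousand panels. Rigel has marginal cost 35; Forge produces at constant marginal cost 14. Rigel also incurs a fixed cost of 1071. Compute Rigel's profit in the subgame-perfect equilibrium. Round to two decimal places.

The follower Forge best-responds to any q_R: π_F = (237 - Q)q_F - 14q_F.
Setting the follower's marginal profit to zero, 223 - q_R - 2q_F = 0, i.e. q_F = (223 - q_R)/2.
Rigel substitutes q_F(q_R) into its own profit: π_R = q_R(237 - q_R - (223 - q_R)/2) - 35q_R = (251/2 - (1/2)q_R)q_R - 35q_R.
Maximising: ∂π_R/∂q_R = 181/2 - q_R = 0, giving q_R = 181/2.
Then q_F = (223 - 181/2)/2 = 265/4.
Price P = 237 - 627/4 = 321/4.
Rigel's profit: (321/4 - 35)·(181/2) - 1071 = 3024.1250.

3024.13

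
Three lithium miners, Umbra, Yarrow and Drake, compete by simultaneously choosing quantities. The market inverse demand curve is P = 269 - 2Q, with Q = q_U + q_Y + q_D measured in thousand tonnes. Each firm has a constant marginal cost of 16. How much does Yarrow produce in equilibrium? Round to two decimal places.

31.63

A representative firm's profit is π_i = q_i(269 - 2Q) - 16q_i.
First-order condition (treating rivals' output as given): 253 - 4q_i - 2·Σ_{j≠i} q_j = 0.
By symmetry each firm produces the same amount; substituting Σ_{j≠i} q_j = 2q_i yields q_i = 253/8.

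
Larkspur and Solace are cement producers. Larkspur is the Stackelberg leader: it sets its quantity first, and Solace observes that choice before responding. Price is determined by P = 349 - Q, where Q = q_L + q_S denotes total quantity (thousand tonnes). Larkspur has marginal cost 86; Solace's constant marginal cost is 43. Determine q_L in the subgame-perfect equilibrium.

110

Solve by backward induction. Given q_L, the follower Solace maximises π_S = (349 - q_L - q_S)q_S - 43q_S.
Follower FOC: 306 - q_L - 2q_S = 0, so q_S(q_L) = (306 - q_L)/2.
Larkspur substitutes q_S(q_L) into its own profit: π_L = q_L(349 - q_L - (306 - q_L)/2) - 86q_L = (196 - (1/2)q_L)q_L - 86q_L.
Leader FOC: 110 - q_L = 0, so q_L = 110.
Then q_S = (306 - 110)/2 = 98.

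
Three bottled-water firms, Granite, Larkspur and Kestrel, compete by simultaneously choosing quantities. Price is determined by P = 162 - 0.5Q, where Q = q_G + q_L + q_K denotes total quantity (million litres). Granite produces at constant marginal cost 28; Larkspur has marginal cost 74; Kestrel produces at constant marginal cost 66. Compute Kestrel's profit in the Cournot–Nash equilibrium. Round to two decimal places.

544.50

Granite's profit: π_G = (162 - 0.5Q)q_G - (28q_G). Setting ∂π_G/∂q_G = 0: 134 - q_G - (1/2)(q_L + q_K) = 0.
Larkspur's profit: π_L = (162 - 0.5Q)q_L - (74q_L). Setting ∂π_L/∂q_L = 0: 88 - q_L - (1/2)(q_G + q_K) = 0.
Kestrel's profit: π_K = (162 - 0.5Q)q_K - (66q_K). Setting ∂π_K/∂q_K = 0: 96 - q_K - (1/2)(q_G + q_L) = 0.
Adding the 3 first-order conditions: 318 − 2Q = 0, so Q = 159.
Back-substituting: q_G = (134 − 159/2)/(1/2) = 109, q_L = (88 − 159/2)/(1/2) = 17, q_K = (96 − 159/2)/(1/2) = 33.
Price P = 162 - (1/2)·159 = 165/2.
Kestrel's profit: (165/2 - 66)·33 = 1089/2.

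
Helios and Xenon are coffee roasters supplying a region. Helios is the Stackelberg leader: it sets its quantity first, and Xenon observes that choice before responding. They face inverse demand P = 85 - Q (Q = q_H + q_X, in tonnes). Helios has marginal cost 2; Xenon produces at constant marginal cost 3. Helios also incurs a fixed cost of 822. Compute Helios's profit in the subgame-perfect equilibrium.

Solve by backward induction. Given q_H, the follower Xenon maximises π_X = (85 - q_H - q_X)q_X - 3q_X.
Setting the follower's marginal profit to zero, 82 - q_H - 2q_X = 0, i.e. q_X = (82 - q_H)/2.
Helios substitutes q_X(q_H) into its own profit: π_H = q_H(85 - q_H - (82 - q_H)/2) - 2q_H = (44 - (1/2)q_H)q_H - 2q_H.
Leader FOC: 42 - q_H = 0, so q_H = 42.
Then q_X = (82 - 42)/2 = 20.
Price P = 85 - 62 = 23.
Helios's profit: (23 - 2)·42 - 822 = 60.

60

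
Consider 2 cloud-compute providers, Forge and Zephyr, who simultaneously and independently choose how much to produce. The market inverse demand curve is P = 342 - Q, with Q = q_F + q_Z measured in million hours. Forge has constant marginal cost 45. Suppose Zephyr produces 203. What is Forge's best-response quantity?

With the rival's output fixed at 203, Forge's profit is π_F = (342 - 203 - q_F)q_F - (45q_F) = (139 - q_F)q_F - (45q_F).
∂π_F/∂q_F = 94 - 2q_F = 0, so q_F = 47.

47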